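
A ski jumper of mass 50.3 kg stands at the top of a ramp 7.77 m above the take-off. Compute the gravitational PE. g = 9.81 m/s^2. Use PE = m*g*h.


PE = m * g * h
PE = 50.3 * 9.81 * 7.77
PE = 493.443 * 7.77 = 3834.0521 J

3834.0521 J


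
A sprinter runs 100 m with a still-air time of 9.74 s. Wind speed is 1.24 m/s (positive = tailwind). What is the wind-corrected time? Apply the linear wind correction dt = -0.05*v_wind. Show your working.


dt = -0.05 * v_wind = -0.05 * 1.24 = -0.062 s
t_corrected = t_still + dt = 9.74 + (-0.062)
t_corrected = 9.678 s

9.678 s


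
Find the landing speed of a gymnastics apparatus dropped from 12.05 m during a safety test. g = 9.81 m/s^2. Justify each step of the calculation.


v = sqrt(2 * g * h)
v = sqrt(2 * 9.81 * 12.05)
v = sqrt(236.421) = 15.376 m/s

15.376 m/s


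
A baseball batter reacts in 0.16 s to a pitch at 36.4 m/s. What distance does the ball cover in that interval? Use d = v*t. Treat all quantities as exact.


d = v * t
d = 36.4 * 0.16
d = 5.824 m

5.824 m


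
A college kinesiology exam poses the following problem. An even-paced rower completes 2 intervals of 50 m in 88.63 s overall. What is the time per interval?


Split time = total_time / n_laps = 88.63 / 2
Split time = 44.315 s per lap

44.315 s


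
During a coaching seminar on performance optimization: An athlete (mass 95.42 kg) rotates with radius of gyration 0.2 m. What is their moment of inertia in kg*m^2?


I = m * k^2
I = 95.42 * 0.2^2
I = 95.42 * 0.04 = 3.8168 kg*m^2

3.8168 kg*m^2


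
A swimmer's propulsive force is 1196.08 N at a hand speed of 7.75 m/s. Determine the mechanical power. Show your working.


P = F * v
P = 1196.08 * 7.75
P = 9269.62 W

9269.62 W


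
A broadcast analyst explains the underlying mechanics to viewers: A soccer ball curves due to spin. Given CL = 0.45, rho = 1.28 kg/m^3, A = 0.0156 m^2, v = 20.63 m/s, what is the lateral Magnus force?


FM = 0.5 * CL * rho * A * v^2
FM = 0.5 * 0.45 * 1.28 * 0.0156 * 20.63^2
v^2 = 425.5969
FM = 0.5 * 0.45 * 1.28 * 0.0156 * 425.5969 = 1.9121 N

1.9121 N


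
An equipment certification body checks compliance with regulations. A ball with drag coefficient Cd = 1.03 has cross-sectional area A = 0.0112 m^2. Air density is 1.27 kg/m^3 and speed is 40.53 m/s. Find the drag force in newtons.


Fd = 0.5 * Cd * rho * A * v^2
Fd = 0.5 * 1.03 * 1.27 * 0.0112 * 40.53^2
v^2 = 1642.6809
Fd = 0.5 * 1.03 * 1.27 * 0.0112 * 1642.6809 = 12.0332 N

12.0332 N


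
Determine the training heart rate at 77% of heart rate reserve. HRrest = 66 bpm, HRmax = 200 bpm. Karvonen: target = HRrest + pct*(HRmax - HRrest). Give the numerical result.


Target = HRrest + pct*(HRmax - HRrest)
Heart rate reserve = HRmax - HRrest = 200 - 66 = 134 bpm
Fraction = 77% = 0.77
Target = 66 + 0.77 * 134
Target = 66 + 103.18 = 169.18 bpm

169.18 bpm


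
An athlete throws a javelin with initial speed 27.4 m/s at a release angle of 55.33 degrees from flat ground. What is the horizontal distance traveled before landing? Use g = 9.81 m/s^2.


R = v^2 * sin(2*theta) / g
Convert angle to radians: theta = 55.33 deg = 0.9657 rad
sin(2*theta) = sin(1.9314) = 0.9357
R = 27.4^2 * 0.9357 / 9.81
R = 750.76 * 0.9357 / 9.81 = 71.6085 m

71.6085 m


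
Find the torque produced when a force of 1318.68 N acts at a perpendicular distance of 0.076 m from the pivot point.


tau = F * d
tau = 1318.68 * 0.076
tau = 100.2197 N*m

100.2197 N*m


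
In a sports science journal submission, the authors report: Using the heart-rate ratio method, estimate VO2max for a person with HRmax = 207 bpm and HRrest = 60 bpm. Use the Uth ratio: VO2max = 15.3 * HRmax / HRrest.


VO2max = 15.3 * HRmax / HRrest
VO2max = 15.3 * 207 / 60
VO2max = 3167.1 / 60 = 52.785 mL/kg/min

52.785 mL/kg/min


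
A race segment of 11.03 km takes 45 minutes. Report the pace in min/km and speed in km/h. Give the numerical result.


Pace = time / distance = 45 min / 11.03 km = 4.0798 min/km
Speed = distance / time_in_hours = 11.03 / 0.75 hr
Speed = 14.7067 km/h

4.0798 min/km, 14.7067 km/h


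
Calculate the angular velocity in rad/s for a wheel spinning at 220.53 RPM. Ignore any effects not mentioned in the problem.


omega = RPM * 2 * pi / 60
omega = 220.53 * 2 * 3.14159 / 60
omega = 1385.6309 / 60 = 23.0938 rad/s

23.0938 rad/s


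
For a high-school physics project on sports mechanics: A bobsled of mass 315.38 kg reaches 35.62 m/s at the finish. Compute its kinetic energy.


KE = 0.5 * m * v^2
KE = 0.5 * 315.38 * 35.62^2
KE = 0.5 * 315.38 * 1268.7844 = 200074.612 J

200074.612 J


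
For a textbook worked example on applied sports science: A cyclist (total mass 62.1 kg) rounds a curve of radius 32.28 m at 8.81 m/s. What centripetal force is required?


Fc = m * v^2 / r
v^2 = 8.81^2 = 77.6161
Fc = 62.1 * 77.6161 / 32.28
Fc = 4819.9598 / 32.28 = 149.3172 N

149.3172 N


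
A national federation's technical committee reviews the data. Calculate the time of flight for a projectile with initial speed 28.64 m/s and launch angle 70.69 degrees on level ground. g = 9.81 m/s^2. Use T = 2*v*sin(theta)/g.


T = 2*v*sin(theta)/g
sin(theta) = sin(70.69 deg) = 0.9437
T = 2*28.64*0.9437 / 9.81
T = 54.0576 / 9.81 = 5.5105 s

5.5105 s


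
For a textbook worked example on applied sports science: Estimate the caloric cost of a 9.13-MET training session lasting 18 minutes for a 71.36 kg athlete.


kcal = MET * mass * time_hr
Convert time: 18 min = 0.3 hr
kcal = 9.13 * 71.36 * 0.3
kcal = 195.455 kcal

195.455 kcal


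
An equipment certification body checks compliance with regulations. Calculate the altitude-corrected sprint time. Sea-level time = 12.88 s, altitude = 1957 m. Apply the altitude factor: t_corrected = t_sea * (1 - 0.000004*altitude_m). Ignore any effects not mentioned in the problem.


Correction factor = 1 - 0.000004 * 1957 = 0.992172
t_corrected = t_sea * factor = 12.88 * 0.992172
t_corrected = 12.7792 s

12.7792 s


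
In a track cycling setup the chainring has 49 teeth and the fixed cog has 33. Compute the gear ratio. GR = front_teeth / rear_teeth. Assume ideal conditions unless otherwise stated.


GR = front_teeth / rear_teeth
GR = 49 / 33
GR = 1.4848

1.4848


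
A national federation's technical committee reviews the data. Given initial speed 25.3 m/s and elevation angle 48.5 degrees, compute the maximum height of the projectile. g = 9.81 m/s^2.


H = (v*sin(theta))^2 / (2*g)
vy = v*sin(theta) = 25.3 * sin(48.5 deg) = 18.9486 m/s
H = vy^2 / (2*g) = 359.0487 / (2*9.81)
H = 359.0487 / 19.62 = 18.3001 m

18.3001 m


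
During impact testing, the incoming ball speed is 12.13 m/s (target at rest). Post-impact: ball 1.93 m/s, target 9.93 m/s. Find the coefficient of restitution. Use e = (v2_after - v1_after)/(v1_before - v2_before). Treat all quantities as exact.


e = (v2_after - v1_after) / (v1_before - v2_before)
Numerator = 9.93 - 1.93 = 8
Denominator = 12.13 - 0 = 12.13
e = 8 / 12.13 = 0.6595

0.6595


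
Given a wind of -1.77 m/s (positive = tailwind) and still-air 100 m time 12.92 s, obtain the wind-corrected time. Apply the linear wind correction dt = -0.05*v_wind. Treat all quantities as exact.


dt = -0.05 * v_wind = -0.05 * -1.77 = 0.0885 s
t_corrected = t_still + dt = 12.92 + (0.0885)
t_corrected = 13.0085 s

13.0085 s


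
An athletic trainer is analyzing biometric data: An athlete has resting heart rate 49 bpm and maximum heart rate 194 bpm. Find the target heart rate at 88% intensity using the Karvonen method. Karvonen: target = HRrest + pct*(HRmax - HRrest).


Target = HRrest + pct*(HRmax - HRrest)
Heart rate reserve = HRmax - HRrest = 194 - 49 = 145 bpm
Fraction = 88% = 0.88
Target = 49 + 0.88 * 145
Target = 49 + 127.6 = 176.6 bpm

176.6 bpm


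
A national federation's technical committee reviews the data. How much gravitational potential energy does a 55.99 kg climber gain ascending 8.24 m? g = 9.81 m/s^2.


PE = m * g * h
PE = 55.99 * 9.81 * 8.24
PE = 549.2619 * 8.24 = 4525.9181 J

4525.9181 J


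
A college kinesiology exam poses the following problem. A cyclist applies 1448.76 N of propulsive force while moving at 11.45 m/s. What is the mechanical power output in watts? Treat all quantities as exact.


P = F * v
P = 1448.76 * 11.45
P = 16588.302 W

16588.302 W


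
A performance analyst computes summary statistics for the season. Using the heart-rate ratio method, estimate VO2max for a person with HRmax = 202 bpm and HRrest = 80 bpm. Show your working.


VO2max = 15.3 * HRmax / HRrest
VO2max = 15.3 * 202 / 80
VO2max = 3090.6 / 80 = 38.6325 mL/kg/min

38.6325 mL/kg/min


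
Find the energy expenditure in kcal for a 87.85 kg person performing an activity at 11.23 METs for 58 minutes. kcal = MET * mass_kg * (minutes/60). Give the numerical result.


kcal = MET * mass * time_hr
Convert time: 58 min = 0.9667 hr
kcal = 11.23 * 87.85 * 0.9667
kcal = 953.6703 kcal

953.6703 kcal


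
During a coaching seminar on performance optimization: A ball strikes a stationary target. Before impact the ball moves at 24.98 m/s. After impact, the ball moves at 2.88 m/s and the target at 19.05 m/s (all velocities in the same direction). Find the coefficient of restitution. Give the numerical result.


e = (v2_after - v1_after) / (v1_before - v2_before)
Numerator = 19.05 - 2.88 = 16.17
Denominator = 24.98 - 0 = 24.98
e = 16.17 / 24.98 = 0.6473

0.6473


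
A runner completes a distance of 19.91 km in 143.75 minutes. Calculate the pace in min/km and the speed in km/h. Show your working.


Pace = time / distance = 143.75 min / 19.91 km = 7.22 min/km
Speed = distance / time_in_hours = 19.91 / 2.3958 hr
Speed = 8.3103 km/h

7.22 min/km, 8.3103 km/h


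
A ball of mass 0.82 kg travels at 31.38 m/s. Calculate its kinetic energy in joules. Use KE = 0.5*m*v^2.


KE = 0.5 * m * v^2
KE = 0.5 * 0.82 * 31.38^2
KE = 0.5 * 0.82 * 984.7044 = 403.7288 J

403.7288 J


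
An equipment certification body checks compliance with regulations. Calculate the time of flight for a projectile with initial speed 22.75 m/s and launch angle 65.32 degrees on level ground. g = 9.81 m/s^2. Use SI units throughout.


T = 2*v*sin(theta)/g
sin(theta) = sin(65.32 deg) = 0.9087
T = 2*22.75*0.9087 / 9.81
T = 41.3438 / 9.81 = 4.2145 s

4.2145 s


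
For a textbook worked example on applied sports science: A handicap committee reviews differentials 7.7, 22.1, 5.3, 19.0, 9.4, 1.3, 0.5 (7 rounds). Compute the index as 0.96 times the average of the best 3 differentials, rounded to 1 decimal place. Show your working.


All differentials: 7.7, 22.1, 5.3, 19.0, 9.4, 1.3, 0.5
Sorted: 0.5, 1.3, 5.3, 7.7, 9.4, 19.0, 22.1
Best 3: 0.5, 1.3, 5.3
Average of best = 7.1 / 3 = 2.3667
Raw index = 2.3667 * 0.96 = 2.272
Handicap index = round(2.272, 1) = 2.3

2.3


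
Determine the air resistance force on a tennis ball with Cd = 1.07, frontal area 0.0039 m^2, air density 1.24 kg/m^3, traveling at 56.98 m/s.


Fd = 0.5 * Cd * rho * A * v^2
Fd = 0.5 * 1.07 * 1.24 * 0.0039 * 56.98^2
v^2 = 3246.7204
Fd = 0.5 * 1.07 * 1.24 * 0.0039 * 3246.7204 = 8.4001 N

8.4001 N


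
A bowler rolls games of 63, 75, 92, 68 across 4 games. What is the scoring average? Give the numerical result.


Average = sum / n
Sum = 298
Average = 298 / 4 = 74.5

74.5


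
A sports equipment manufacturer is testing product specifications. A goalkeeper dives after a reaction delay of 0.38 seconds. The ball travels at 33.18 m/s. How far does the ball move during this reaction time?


d = v * t
d = 33.18 * 0.38
d = 12.6084 m

12.6084 m


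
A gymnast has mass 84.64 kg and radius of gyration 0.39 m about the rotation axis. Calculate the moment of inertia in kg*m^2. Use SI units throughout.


I = m * k^2
I = 84.64 * 0.39^2
I = 84.64 * 0.1521 = 12.8737 kg*m^2

12.8737 kg*m^2


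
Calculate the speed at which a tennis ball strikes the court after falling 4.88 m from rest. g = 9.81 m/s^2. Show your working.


v = sqrt(2 * g * h)
v = sqrt(2 * 9.81 * 4.88)
v = sqrt(95.7456) = 9.785 m/s

9.785 m/s


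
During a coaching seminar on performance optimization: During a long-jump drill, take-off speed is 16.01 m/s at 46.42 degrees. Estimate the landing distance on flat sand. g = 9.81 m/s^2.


R = v^2 * sin(2*theta) / g
Convert angle to radians: theta = 46.42 deg = 0.8102 rad
sin(2*theta) = sin(1.6204) = 0.9988
R = 16.01^2 * 0.9988 / 9.81
R = 256.3201 * 0.9988 / 9.81 = 26.0964 m

26.0964 m


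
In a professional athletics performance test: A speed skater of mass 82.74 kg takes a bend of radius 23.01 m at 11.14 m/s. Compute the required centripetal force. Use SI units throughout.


Fc = m * v^2 / r
v^2 = 11.14^2 = 124.0996
Fc = 82.74 * 124.0996 / 23.01
Fc = 10268.0009 / 23.01 = 446.2408 N

446.2408 N


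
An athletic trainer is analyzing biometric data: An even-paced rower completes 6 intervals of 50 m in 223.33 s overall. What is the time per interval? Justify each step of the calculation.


Split time = total_time / n_laps = 223.33 / 6
Split time = 37.2217 s per lap

37.2217 s


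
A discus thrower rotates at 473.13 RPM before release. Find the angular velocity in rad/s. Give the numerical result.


omega = RPM * 2 * pi / 60
omega = 473.13 * 2 * 3.14159 / 60
omega = 2972.7635 / 60 = 49.5461 rad/s

49.5461 rad/s


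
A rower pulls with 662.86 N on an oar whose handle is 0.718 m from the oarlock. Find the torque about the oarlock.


tau = F * d
tau = 662.86 * 0.718
tau = 475.9335 N*m

475.9335 N*m


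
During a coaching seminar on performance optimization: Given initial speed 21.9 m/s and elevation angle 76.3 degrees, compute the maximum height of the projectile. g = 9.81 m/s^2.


H = (v*sin(theta))^2 / (2*g)
vy = v*sin(theta) = 21.9 * sin(76.3 deg) = 21.2769 m/s
H = vy^2 / (2*g) = 452.7076 / (2*9.81)
H = 452.7076 / 19.62 = 23.0738 m

23.0738 m


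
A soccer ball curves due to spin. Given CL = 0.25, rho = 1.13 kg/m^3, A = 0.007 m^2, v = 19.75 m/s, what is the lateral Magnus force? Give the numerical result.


FM = 0.5 * CL * rho * A * v^2
FM = 0.5 * 0.25 * 1.13 * 0.007 * 19.75^2
v^2 = 390.0625
FM = 0.5 * 0.25 * 1.13 * 0.007 * 390.0625 = 0.3857 N

0.3857 N


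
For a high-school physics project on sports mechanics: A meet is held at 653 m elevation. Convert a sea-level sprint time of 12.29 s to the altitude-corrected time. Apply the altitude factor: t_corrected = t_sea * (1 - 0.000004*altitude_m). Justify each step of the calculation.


Correction factor = 1 - 0.000004 * 653 = 0.997388
t_corrected = t_sea * factor = 12.29 * 0.997388
t_corrected = 12.2579 s

12.2579 s


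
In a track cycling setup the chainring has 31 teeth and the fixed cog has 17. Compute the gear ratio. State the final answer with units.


GR = front_teeth / rear_teeth
GR = 31 / 17
GR = 1.8235

1.8235


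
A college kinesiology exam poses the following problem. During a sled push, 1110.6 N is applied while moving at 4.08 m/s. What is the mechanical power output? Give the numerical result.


P = F * v
P = 1110.6 * 4.08
P = 4531.248 W

4531.248 W


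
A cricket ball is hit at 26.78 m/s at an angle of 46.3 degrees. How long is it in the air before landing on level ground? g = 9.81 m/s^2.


T = 2*v*sin(theta)/g
sin(theta) = sin(46.3 deg) = 0.723
T = 2*26.78*0.723 / 9.81
T = 38.7221 / 9.81 = 3.9472 s

3.9472 s


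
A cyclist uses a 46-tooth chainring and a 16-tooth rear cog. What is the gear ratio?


GR = front_teeth / rear_teeth
GR = 46 / 16
GR = 2.875

2.875


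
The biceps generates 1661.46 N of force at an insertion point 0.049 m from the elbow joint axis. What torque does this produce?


tau = F * d
tau = 1661.46 * 0.049
tau = 81.4115 N*m

81.4115 N*m


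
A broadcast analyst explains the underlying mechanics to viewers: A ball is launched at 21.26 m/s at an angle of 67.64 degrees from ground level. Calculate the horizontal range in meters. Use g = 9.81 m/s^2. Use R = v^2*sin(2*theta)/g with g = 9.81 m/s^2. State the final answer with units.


R = v^2 * sin(2*theta) / g
Convert angle to radians: theta = 67.64 deg = 1.1805 rad
sin(2*theta) = sin(2.3611) = 0.7036
R = 21.26^2 * 0.7036 / 9.81
R = 451.9876 * 0.7036 / 9.81 = 32.4198 m

32.4198 m


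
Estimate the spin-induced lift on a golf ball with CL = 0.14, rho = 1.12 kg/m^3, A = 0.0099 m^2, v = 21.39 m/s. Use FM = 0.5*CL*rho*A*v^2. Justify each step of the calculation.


FM = 0.5 * CL * rho * A * v^2
FM = 0.5 * 0.14 * 1.12 * 0.0099 * 21.39^2
v^2 = 457.5321
FM = 0.5 * 0.14 * 1.12 * 0.0099 * 457.5321 = 0.3551 N

0.3551 N


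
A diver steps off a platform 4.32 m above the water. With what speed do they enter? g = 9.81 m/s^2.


v = sqrt(2 * g * h)
v = sqrt(2 * 9.81 * 4.32)
v = sqrt(84.7584) = 9.2064 m/s

9.2064 m/s


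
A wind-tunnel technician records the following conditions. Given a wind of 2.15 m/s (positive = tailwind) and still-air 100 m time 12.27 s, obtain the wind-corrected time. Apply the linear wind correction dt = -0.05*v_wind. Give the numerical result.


dt = -0.05 * v_wind = -0.05 * 2.15 = -0.1075 s
t_corrected = t_still + dt = 12.27 + (-0.1075)
t_corrected = 12.1625 s

12.1625 s


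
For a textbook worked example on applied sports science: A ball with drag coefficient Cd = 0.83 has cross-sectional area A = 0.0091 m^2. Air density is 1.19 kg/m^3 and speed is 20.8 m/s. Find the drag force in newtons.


Fd = 0.5 * Cd * rho * A * v^2
Fd = 0.5 * 0.83 * 1.19 * 0.0091 * 20.8^2
v^2 = 432.64
Fd = 0.5 * 0.83 * 1.19 * 0.0091 * 432.64 = 1.9443 N

1.9443 N


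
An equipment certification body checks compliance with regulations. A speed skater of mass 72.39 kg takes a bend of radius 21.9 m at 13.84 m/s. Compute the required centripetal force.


Fc = m * v^2 / r
v^2 = 13.84^2 = 191.5456
Fc = 72.39 * 191.5456 / 21.9
Fc = 13865.986 / 21.9 = 633.15 N

633.15 N


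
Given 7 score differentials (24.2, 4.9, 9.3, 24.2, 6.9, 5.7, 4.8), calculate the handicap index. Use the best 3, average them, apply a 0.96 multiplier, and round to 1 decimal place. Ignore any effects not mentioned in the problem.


All differentials: 24.2, 4.9, 9.3, 24.2, 6.9, 5.7, 4.8
Sorted: 4.8, 4.9, 5.7, 6.9, 9.3, 24.2, 24.2
Best 3: 4.8, 4.9, 5.7
Average of best = 15.4 / 3 = 5.1333
Raw index = 5.1333 * 0.96 = 4.928
Handicap index = round(4.928, 1) = 4.9

4.9


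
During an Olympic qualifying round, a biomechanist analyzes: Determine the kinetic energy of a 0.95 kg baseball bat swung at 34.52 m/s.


KE = 0.5 * m * v^2
KE = 0.5 * 0.95 * 34.52^2
KE = 0.5 * 0.95 * 1191.6304 = 566.0244 J

566.0244 J


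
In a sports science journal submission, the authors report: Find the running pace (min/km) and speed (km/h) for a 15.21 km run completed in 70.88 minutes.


Pace = time / distance = 70.88 min / 15.21 km = 4.6601 min/km
Speed = distance / time_in_hours = 15.21 / 1.1813 hr
Speed = 12.8753 km/h

4.6601 min/km, 12.8753 km/h


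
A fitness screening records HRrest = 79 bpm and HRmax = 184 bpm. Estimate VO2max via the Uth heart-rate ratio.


VO2max = 15.3 * HRmax / HRrest
VO2max = 15.3 * 184 / 79
VO2max = 2815.2 / 79 = 35.6354 mL/kg/min

35.6354 mL/kg/min


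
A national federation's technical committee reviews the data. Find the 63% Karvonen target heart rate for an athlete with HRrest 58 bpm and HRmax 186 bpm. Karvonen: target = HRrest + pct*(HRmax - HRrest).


Target = HRrest + pct*(HRmax - HRrest)
Heart rate reserve = HRmax - HRrest = 186 - 58 = 128 bpm
Fraction = 63% = 0.63
Target = 58 + 0.63 * 128
Target = 58 + 80.64 = 138.64 bpm

138.64 bpm


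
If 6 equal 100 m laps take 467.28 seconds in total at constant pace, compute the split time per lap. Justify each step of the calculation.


Split time = total_time / n_laps = 467.28 / 6
Split time = 77.88 s per lap

77.88 s


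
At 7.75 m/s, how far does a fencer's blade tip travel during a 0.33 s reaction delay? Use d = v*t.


d = v * t
d = 7.75 * 0.33
d = 2.5575 m

2.5575 m


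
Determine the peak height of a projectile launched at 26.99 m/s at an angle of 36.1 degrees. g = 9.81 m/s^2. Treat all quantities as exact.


H = (v*sin(theta))^2 / (2*g)
vy = v*sin(theta) = 26.99 * sin(36.1 deg) = 15.9024 m/s
H = vy^2 / (2*g) = 252.8866 / (2*9.81)
H = 252.8866 / 19.62 = 12.8892 m

12.8892 m


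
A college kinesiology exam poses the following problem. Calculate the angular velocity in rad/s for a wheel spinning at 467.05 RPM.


omega = RPM * 2 * pi / 60
omega = 467.05 * 2 * 3.14159 / 60
omega = 2934.5617 / 60 = 48.9094 rad/s

48.9094 rad/s


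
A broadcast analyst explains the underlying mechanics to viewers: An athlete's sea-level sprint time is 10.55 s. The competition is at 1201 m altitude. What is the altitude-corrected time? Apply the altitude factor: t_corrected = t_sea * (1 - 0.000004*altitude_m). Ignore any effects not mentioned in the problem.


Correction factor = 1 - 0.000004 * 1201 = 0.995196
t_corrected = t_sea * factor = 10.55 * 0.995196
t_corrected = 10.4993 s

10.4993 s


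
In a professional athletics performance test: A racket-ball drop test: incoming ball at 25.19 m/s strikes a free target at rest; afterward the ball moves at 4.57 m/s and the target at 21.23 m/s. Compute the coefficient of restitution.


e = (v2_after - v1_after) / (v1_before - v2_before)
Numerator = 21.23 - 4.57 = 16.66
Denominator = 25.19 - 0 = 25.19
e = 16.66 / 25.19 = 0.6614

0.6614


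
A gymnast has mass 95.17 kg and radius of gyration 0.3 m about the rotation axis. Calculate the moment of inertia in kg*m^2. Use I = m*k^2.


I = m * k^2
I = 95.17 * 0.3^2
I = 95.17 * 0.09 = 8.5653 kg*m^2

8.5653 kg*m^2


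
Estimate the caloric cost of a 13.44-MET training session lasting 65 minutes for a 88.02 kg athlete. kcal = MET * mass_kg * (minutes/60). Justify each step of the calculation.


kcal = MET * mass * time_hr
Convert time: 65 min = 1.0833 hr
kcal = 13.44 * 88.02 * 1.0833
kcal = 1281.5712 kcal

1281.5712 kcal


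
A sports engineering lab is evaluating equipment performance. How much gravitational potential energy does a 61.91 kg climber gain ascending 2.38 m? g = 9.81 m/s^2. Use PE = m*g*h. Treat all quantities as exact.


PE = m * g * h
PE = 61.91 * 9.81 * 2.38
PE = 607.3371 * 2.38 = 1445.4623 J

1445.4623 J


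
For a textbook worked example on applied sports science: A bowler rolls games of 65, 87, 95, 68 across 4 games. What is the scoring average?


Average = sum / n
Sum = 315
Average = 315 / 4 = 78.75

78.75


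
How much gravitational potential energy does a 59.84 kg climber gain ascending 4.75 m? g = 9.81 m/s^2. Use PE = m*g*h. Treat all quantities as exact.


PE = m * g * h
PE = 59.84 * 9.81 * 4.75
PE = 587.0304 * 4.75 = 2788.3944 J

2788.3944 J


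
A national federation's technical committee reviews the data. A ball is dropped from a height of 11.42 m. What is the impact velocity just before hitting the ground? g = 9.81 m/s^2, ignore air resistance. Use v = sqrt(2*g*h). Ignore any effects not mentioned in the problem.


v = sqrt(2 * g * h)
v = sqrt(2 * 9.81 * 11.42)
v = sqrt(224.0604) = 14.9686 m/s

14.9686 m/s


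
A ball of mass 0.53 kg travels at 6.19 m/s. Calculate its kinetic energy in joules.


KE = 0.5 * m * v^2
KE = 0.5 * 0.53 * 6.19^2
KE = 0.5 * 0.53 * 38.3161 = 10.1538 J

10.1538 J


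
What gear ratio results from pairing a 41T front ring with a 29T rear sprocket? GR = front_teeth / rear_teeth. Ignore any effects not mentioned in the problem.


GR = front_teeth / rear_teeth
GR = 41 / 29
GR = 1.4138

1.4138


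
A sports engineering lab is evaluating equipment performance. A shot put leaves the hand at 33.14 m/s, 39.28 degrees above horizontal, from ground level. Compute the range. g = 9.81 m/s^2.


R = v^2 * sin(2*theta) / g
Convert angle to radians: theta = 39.28 deg = 0.6856 rad
sin(2*theta) = sin(1.3711) = 0.9801
R = 33.14^2 * 0.9801 / 9.81
R = 1098.2596 * 0.9801 / 9.81 = 109.7289 m

109.7289 m


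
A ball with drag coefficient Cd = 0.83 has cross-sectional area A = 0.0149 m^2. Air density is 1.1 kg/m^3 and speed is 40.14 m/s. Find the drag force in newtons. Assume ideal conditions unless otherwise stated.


Fd = 0.5 * Cd * rho * A * v^2
Fd = 0.5 * 0.83 * 1.1 * 0.0149 * 40.14^2
v^2 = 1611.2196
Fd = 0.5 * 0.83 * 1.1 * 0.0149 * 1611.2196 = 10.9593 N

10.9593 N


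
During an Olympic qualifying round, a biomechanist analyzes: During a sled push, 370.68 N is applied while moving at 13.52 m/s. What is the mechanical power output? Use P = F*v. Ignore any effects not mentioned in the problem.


P = F * v
P = 370.68 * 13.52
P = 5011.5936 W

5011.5936 W


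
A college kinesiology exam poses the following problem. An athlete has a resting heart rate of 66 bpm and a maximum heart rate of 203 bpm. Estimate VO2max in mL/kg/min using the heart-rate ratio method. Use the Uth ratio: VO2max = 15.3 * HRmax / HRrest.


VO2max = 15.3 * HRmax / HRrest
VO2max = 15.3 * 203 / 66
VO2max = 3105.9 / 66 = 47.0591 mL/kg/min

47.0591 mL/kg/min


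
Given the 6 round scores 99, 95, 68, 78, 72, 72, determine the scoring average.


Average = sum / n
Sum = 484
Average = 484 / 6 = 80.6667

80.6667


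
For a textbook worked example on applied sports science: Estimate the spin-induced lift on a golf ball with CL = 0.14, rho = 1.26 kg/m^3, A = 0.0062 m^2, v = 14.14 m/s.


FM = 0.5 * CL * rho * A * v^2
FM = 0.5 * 0.14 * 1.26 * 0.0062 * 14.14^2
v^2 = 199.9396
FM = 0.5 * 0.14 * 1.26 * 0.0062 * 199.9396 = 0.1093 N

0.1093 N


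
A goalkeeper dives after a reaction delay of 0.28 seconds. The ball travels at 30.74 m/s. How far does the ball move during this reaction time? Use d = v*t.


d = v * t
d = 30.74 * 0.28
d = 8.6072 m

8.6072 m


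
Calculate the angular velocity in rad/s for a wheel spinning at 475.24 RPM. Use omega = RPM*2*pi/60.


omega = RPM * 2 * pi / 60
omega = 475.24 * 2 * 3.14159 / 60
omega = 2986.021 / 60 = 49.767 rad/s

49.767 rad/s


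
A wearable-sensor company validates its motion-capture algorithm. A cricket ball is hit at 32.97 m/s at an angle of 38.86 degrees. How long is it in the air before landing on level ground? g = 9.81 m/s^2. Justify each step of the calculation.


T = 2*v*sin(theta)/g
sin(theta) = sin(38.86 deg) = 0.6274
T = 2*32.97*0.6274 / 9.81
T = 41.372 / 9.81 = 4.2173 s

4.2173 s


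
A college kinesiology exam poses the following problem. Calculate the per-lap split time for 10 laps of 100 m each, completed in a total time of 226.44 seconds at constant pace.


Split time = total_time / n_laps = 226.44 / 10
Split time = 22.644 s per lap

22.644 s


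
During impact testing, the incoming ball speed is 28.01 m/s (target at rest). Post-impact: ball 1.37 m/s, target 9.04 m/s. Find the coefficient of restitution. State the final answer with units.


e = (v2_after - v1_after) / (v1_before - v2_before)
Numerator = 9.04 - 1.37 = 7.67
Denominator = 28.01 - 0 = 28.01
e = 7.67 / 28.01 = 0.2738

0.2738


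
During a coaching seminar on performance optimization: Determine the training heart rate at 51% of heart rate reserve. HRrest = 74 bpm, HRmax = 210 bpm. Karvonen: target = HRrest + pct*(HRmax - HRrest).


Target = HRrest + pct*(HRmax - HRrest)
Heart rate reserve = HRmax - HRrest = 210 - 74 = 136 bpm
Fraction = 51% = 0.51
Target = 74 + 0.51 * 136
Target = 74 + 69.36 = 143.36 bpm

143.36 bpm


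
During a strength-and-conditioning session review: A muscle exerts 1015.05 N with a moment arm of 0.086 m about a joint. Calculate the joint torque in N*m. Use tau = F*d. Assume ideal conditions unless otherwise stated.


tau = F * d
tau = 1015.05 * 0.086
tau = 87.2943 N*m

87.2943 N*m


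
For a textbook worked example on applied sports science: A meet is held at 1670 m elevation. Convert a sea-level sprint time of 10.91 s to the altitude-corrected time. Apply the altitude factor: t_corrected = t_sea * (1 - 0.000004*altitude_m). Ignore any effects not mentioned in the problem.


Correction factor = 1 - 0.000004 * 1670 = 0.99332
t_corrected = t_sea * factor = 10.91 * 0.99332
t_corrected = 10.8371 s

10.8371 s


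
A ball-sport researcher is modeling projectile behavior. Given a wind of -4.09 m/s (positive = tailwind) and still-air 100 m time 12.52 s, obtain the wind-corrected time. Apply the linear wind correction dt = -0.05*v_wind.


dt = -0.05 * v_wind = -0.05 * -4.09 = 0.2045 s
t_corrected = t_still + dt = 12.52 + (0.2045)
t_corrected = 12.7245 s

12.7245 s


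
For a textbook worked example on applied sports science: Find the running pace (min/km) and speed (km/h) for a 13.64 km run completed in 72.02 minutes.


Pace = time / distance = 72.02 min / 13.64 km = 5.2801 min/km
Speed = distance / time_in_hours = 13.64 / 1.2003 hr
Speed = 11.3635 km/h

5.2801 min/km, 11.3635 km/h


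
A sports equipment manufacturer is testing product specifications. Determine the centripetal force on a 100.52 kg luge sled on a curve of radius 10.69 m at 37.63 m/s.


Fc = m * v^2 / r
v^2 = 37.63^2 = 1416.0169
Fc = 100.52 * 1416.0169 / 10.69
Fc = 142338.0188 / 10.69 = 13315.0626 N

13315.0626 N


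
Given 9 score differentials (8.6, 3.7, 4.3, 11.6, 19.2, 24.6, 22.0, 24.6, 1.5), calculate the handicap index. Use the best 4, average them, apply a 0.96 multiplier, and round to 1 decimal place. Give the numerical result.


All differentials: 8.6, 3.7, 4.3, 11.6, 19.2, 24.6, 22.0, 24.6, 1.5
Sorted: 1.5, 3.7, 4.3, 8.6, 11.6, 19.2, 22.0, 24.6, 24.6
Best 4: 1.5, 3.7, 4.3, 8.6
Average of best = 18.1 / 4 = 4.525
Raw index = 4.525 * 0.96 = 4.344
Handicap index = round(4.344, 1) = 4.3

4.3


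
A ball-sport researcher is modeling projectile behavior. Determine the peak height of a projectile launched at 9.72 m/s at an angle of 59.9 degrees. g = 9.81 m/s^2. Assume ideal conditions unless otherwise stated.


H = (v*sin(theta))^2 / (2*g)
vy = v*sin(theta) = 9.72 * sin(59.9 deg) = 8.4093 m/s
H = vy^2 / (2*g) = 70.7159 / (2*9.81)
H = 70.7159 / 19.62 = 3.6043 m

3.6043 m


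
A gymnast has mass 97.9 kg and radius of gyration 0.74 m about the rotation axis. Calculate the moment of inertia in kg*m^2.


I = m * k^2
I = 97.9 * 0.74^2
I = 97.9 * 0.5476 = 53.61 kg*m^2

53.61 kg*m^2


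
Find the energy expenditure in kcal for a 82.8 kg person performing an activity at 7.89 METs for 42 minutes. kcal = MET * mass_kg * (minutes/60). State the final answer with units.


kcal = MET * mass * time_hr
Convert time: 42 min = 0.7 hr
kcal = 7.89 * 82.8 * 0.7
kcal = 457.3044 kcal

457.3044 kcal


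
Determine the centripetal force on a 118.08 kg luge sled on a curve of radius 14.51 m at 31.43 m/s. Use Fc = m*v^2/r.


Fc = m * v^2 / r
v^2 = 31.43^2 = 987.8449
Fc = 118.08 * 987.8449 / 14.51
Fc = 116644.7258 / 14.51 = 8038.9198 N

8038.9198 N


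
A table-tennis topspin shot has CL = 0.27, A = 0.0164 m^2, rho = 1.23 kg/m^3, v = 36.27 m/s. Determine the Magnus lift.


FM = 0.5 * CL * rho * A * v^2
FM = 0.5 * 0.27 * 1.23 * 0.0164 * 36.27^2
v^2 = 1315.5129
FM = 0.5 * 0.27 * 1.23 * 0.0164 * 1315.5129 = 3.5824 N

3.5824 N


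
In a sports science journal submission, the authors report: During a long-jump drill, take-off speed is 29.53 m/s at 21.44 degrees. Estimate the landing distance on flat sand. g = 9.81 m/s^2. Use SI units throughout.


R = v^2 * sin(2*theta) / g
Convert angle to radians: theta = 21.44 deg = 0.3742 rad
sin(2*theta) = sin(0.7484) = 0.6805
R = 29.53^2 * 0.6805 / 9.81
R = 872.0209 * 0.6805 / 9.81 = 60.4872 m

60.4872 m


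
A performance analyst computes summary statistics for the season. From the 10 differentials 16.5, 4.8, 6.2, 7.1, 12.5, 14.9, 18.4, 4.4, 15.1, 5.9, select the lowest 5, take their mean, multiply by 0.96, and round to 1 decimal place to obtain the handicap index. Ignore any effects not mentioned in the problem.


All differentials: 16.5, 4.8, 6.2, 7.1, 12.5, 14.9, 18.4, 4.4, 15.1, 5.9
Sorted: 4.4, 4.8, 5.9, 6.2, 7.1, 12.5, 14.9, 15.1, 16.5, 18.4
Best 5: 4.4, 4.8, 5.9, 6.2, 7.1
Average of best = 28.4 / 5 = 5.68
Raw index = 5.68 * 0.96 = 5.4528
Handicap index = round(5.4528, 1) = 5.5

5.5


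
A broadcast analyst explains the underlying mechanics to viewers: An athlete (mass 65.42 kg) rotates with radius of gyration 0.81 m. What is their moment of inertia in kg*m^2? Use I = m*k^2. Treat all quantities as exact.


I = m * k^2
I = 65.42 * 0.81^2
I = 65.42 * 0.6561 = 42.9221 kg*m^2

42.9221 kg*m^2


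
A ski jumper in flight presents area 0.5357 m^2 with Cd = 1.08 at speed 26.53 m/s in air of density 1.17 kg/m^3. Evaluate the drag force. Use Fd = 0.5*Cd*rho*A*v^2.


Fd = 0.5 * Cd * rho * A * v^2
Fd = 0.5 * 1.08 * 1.17 * 0.5357 * 26.53^2
v^2 = 703.8409
Fd = 0.5 * 1.08 * 1.17 * 0.5357 * 703.8409 = 238.2187 N

238.2187 N


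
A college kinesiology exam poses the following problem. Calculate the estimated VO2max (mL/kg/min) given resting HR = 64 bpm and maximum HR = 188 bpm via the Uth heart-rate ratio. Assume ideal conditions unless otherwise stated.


VO2max = 15.3 * HRmax / HRrest
VO2max = 15.3 * 188 / 64
VO2max = 2876.4 / 64 = 44.9438 mL/kg/min

44.9438 mL/kg/min


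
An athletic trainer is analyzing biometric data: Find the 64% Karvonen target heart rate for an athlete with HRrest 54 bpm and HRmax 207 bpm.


Target = HRrest + pct*(HRmax - HRrest)
Heart rate reserve = HRmax - HRrest = 207 - 54 = 153 bpm
Fraction = 64% = 0.64
Target = 54 + 0.64 * 153
Target = 54 + 97.92 = 151.92 bpm

151.92 bpm


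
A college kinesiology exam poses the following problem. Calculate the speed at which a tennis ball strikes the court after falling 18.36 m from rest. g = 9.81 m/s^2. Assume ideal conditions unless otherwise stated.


v = sqrt(2 * g * h)
v = sqrt(2 * 9.81 * 18.36)
v = sqrt(360.2232) = 18.9795 m/s

18.9795 m/s


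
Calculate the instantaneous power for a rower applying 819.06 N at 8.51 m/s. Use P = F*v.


P = F * v
P = 819.06 * 8.51
P = 6970.2006 W

6970.2006 W


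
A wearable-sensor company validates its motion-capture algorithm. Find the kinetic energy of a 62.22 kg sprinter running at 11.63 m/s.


KE = 0.5 * m * v^2
KE = 0.5 * 62.22 * 11.63^2
KE = 0.5 * 62.22 * 135.2569 = 4207.8422 J

4207.8422 J


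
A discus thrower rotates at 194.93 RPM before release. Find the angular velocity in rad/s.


omega = RPM * 2 * pi / 60
omega = 194.93 * 2 * 3.14159 / 60
omega = 1224.7813 / 60 = 20.413 rad/s

20.413 rad/s


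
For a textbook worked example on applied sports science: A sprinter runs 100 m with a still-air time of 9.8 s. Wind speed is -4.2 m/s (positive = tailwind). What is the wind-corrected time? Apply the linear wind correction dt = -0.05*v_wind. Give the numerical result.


dt = -0.05 * v_wind = -0.05 * -4.2 = 0.21 s
t_corrected = t_still + dt = 9.8 + (0.21)
t_corrected = 10.01 s

10.01 s


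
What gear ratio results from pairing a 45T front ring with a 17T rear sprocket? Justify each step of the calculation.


GR = front_teeth / rear_teeth
GR = 45 / 17
GR = 2.6471

2.6471


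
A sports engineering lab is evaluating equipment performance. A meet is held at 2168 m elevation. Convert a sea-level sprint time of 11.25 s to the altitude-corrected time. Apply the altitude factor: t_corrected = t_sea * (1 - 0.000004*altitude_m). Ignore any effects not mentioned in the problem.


Correction factor = 1 - 0.000004 * 2168 = 0.991328
t_corrected = t_sea * factor = 11.25 * 0.991328
t_corrected = 11.1524 s

11.1524 s


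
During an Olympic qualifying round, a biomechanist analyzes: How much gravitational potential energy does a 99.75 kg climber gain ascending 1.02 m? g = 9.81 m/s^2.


PE = m * g * h
PE = 99.75 * 9.81 * 1.02
PE = 978.5475 * 1.02 = 998.1185 J

998.1185 J


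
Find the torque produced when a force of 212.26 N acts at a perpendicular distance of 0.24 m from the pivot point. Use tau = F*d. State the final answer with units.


tau = F * d
tau = 212.26 * 0.24
tau = 50.9424 N*m

50.9424 N*m


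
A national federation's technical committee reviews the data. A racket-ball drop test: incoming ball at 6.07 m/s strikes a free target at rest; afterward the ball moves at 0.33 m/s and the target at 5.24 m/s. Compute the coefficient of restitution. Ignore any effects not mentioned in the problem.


e = (v2_after - v1_after) / (v1_before - v2_before)
Numerator = 5.24 - 0.33 = 4.91
Denominator = 6.07 - 0 = 6.07
e = 4.91 / 6.07 = 0.8089

0.8089


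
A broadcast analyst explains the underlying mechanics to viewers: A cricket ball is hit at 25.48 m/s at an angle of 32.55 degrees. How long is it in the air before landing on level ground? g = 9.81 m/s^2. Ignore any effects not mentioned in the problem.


T = 2*v*sin(theta)/g
sin(theta) = sin(32.55 deg) = 0.538
T = 2*25.48*0.538 / 9.81
T = 27.4183 / 9.81 = 2.7949 s

2.7949 s


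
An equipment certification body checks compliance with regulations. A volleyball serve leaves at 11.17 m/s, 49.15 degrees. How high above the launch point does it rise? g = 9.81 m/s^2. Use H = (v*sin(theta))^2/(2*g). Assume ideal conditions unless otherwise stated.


H = (v*sin(theta))^2 / (2*g)
vy = v*sin(theta) = 11.17 * sin(49.15 deg) = 8.4493 m/s
H = vy^2 / (2*g) = 71.39 / (2*9.81)
H = 71.39 / 19.62 = 3.6386 m

3.6386 m


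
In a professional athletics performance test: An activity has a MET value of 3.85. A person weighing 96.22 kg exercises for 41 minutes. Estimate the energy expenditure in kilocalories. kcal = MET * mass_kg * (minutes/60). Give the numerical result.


kcal = MET * mass * time_hr
Convert time: 41 min = 0.6833 hr
kcal = 3.85 * 96.22 * 0.6833
kcal = 253.1388 kcal

253.1388 kcal


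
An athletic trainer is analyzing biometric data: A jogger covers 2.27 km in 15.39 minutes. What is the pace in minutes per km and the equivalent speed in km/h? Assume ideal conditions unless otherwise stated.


Pace = time / distance = 15.39 min / 2.27 km = 6.7797 min/km
Speed = distance / time_in_hours = 2.27 / 0.2565 hr
Speed = 8.8499 km/h

6.7797 min/km, 8.8499 km/h


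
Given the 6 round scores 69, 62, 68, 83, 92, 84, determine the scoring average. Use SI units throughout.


Average = sum / n
Sum = 458
Average = 458 / 6 = 76.3333

76.3333


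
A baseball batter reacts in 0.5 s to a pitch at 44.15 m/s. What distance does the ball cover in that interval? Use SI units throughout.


d = v * t
d = 44.15 * 0.5
d = 22.075 m

22.075 m


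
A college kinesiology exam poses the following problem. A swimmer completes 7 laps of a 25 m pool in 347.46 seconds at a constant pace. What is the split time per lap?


Split time = total_time / n_laps = 347.46 / 7
Split time = 49.6371 s per lap

49.6371 s


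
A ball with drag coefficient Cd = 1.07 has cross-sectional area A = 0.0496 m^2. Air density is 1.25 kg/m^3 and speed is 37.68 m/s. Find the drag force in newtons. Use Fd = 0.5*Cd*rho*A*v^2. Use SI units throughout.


Fd = 0.5 * Cd * rho * A * v^2
Fd = 0.5 * 1.07 * 1.25 * 0.0496 * 37.68^2
v^2 = 1419.7824
Fd = 0.5 * 1.07 * 1.25 * 0.0496 * 1419.7824 = 47.0942 N

47.0942 N


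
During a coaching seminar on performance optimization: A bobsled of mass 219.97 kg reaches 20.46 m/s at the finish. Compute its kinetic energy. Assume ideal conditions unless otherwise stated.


KE = 0.5 * m * v^2
KE = 0.5 * 219.97 * 20.46^2
KE = 0.5 * 219.97 * 418.6116 = 46040.9968 J

46040.9968 J


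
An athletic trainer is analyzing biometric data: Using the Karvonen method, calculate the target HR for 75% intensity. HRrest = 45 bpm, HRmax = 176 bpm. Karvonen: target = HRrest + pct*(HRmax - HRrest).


Target = HRrest + pct*(HRmax - HRrest)
Heart rate reserve = HRmax - HRrest = 176 - 45 = 131 bpm
Fraction = 75% = 0.75
Target = 45 + 0.75 * 131
Target = 45 + 98.25 = 143.25 bpm

143.25 bpm


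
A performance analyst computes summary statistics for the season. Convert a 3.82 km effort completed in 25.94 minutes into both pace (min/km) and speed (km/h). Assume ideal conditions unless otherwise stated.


Pace = time / distance = 25.94 min / 3.82 km = 6.7906 min/km
Speed = distance / time_in_hours = 3.82 / 0.4323 hr
Speed = 8.8358 km/h

6.7906 min/km, 8.8358 km/h
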